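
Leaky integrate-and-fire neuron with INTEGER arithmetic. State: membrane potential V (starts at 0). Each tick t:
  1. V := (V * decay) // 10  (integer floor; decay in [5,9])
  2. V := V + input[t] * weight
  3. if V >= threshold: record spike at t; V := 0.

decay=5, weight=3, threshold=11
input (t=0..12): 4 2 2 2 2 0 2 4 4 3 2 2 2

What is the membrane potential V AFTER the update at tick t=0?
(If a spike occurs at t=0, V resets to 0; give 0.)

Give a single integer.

t=0: input=4 -> V=0 FIRE
t=1: input=2 -> V=6
t=2: input=2 -> V=9
t=3: input=2 -> V=10
t=4: input=2 -> V=0 FIRE
t=5: input=0 -> V=0
t=6: input=2 -> V=6
t=7: input=4 -> V=0 FIRE
t=8: input=4 -> V=0 FIRE
t=9: input=3 -> V=9
t=10: input=2 -> V=10
t=11: input=2 -> V=0 FIRE
t=12: input=2 -> V=6

Answer: 0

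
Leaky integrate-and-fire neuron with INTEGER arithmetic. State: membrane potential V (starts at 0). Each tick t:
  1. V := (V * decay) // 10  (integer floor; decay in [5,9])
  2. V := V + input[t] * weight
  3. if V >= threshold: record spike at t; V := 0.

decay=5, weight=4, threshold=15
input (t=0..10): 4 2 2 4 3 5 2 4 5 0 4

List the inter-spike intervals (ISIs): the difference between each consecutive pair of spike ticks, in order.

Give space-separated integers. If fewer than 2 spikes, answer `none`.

t=0: input=4 -> V=0 FIRE
t=1: input=2 -> V=8
t=2: input=2 -> V=12
t=3: input=4 -> V=0 FIRE
t=4: input=3 -> V=12
t=5: input=5 -> V=0 FIRE
t=6: input=2 -> V=8
t=7: input=4 -> V=0 FIRE
t=8: input=5 -> V=0 FIRE
t=9: input=0 -> V=0
t=10: input=4 -> V=0 FIRE

Answer: 3 2 2 1 2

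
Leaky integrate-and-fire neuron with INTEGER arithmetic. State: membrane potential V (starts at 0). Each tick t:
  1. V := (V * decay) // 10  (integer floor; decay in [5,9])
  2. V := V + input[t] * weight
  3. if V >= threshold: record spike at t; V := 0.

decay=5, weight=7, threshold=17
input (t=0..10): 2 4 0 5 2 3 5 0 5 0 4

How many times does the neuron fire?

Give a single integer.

t=0: input=2 -> V=14
t=1: input=4 -> V=0 FIRE
t=2: input=0 -> V=0
t=3: input=5 -> V=0 FIRE
t=4: input=2 -> V=14
t=5: input=3 -> V=0 FIRE
t=6: input=5 -> V=0 FIRE
t=7: input=0 -> V=0
t=8: input=5 -> V=0 FIRE
t=9: input=0 -> V=0
t=10: input=4 -> V=0 FIRE

Answer: 6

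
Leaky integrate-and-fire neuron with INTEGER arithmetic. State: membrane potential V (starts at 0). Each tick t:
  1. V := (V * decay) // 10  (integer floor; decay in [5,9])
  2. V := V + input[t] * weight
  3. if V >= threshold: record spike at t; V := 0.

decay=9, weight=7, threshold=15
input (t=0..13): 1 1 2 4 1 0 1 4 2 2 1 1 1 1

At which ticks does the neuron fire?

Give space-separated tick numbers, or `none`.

Answer: 2 3 7 9 12

Derivation:
t=0: input=1 -> V=7
t=1: input=1 -> V=13
t=2: input=2 -> V=0 FIRE
t=3: input=4 -> V=0 FIRE
t=4: input=1 -> V=7
t=5: input=0 -> V=6
t=6: input=1 -> V=12
t=7: input=4 -> V=0 FIRE
t=8: input=2 -> V=14
t=9: input=2 -> V=0 FIRE
t=10: input=1 -> V=7
t=11: input=1 -> V=13
t=12: input=1 -> V=0 FIRE
t=13: input=1 -> V=7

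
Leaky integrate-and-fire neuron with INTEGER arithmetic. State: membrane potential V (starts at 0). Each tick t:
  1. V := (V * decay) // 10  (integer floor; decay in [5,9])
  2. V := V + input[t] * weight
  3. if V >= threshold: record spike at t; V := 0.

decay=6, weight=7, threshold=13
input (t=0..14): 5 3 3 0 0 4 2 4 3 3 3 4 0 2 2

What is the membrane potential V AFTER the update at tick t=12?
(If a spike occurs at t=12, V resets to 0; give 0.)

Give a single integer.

Answer: 0

Derivation:
t=0: input=5 -> V=0 FIRE
t=1: input=3 -> V=0 FIRE
t=2: input=3 -> V=0 FIRE
t=3: input=0 -> V=0
t=4: input=0 -> V=0
t=5: input=4 -> V=0 FIRE
t=6: input=2 -> V=0 FIRE
t=7: input=4 -> V=0 FIRE
t=8: input=3 -> V=0 FIRE
t=9: input=3 -> V=0 FIRE
t=10: input=3 -> V=0 FIRE
t=11: input=4 -> V=0 FIRE
t=12: input=0 -> V=0
t=13: input=2 -> V=0 FIRE
t=14: input=2 -> V=0 FIRE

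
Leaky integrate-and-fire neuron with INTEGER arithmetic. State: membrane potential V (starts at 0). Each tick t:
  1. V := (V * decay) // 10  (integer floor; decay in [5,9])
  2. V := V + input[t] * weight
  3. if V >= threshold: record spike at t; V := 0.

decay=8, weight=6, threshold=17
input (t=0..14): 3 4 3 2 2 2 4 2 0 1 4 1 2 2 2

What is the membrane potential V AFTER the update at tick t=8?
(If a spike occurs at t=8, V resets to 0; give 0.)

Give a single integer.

Answer: 9

Derivation:
t=0: input=3 -> V=0 FIRE
t=1: input=4 -> V=0 FIRE
t=2: input=3 -> V=0 FIRE
t=3: input=2 -> V=12
t=4: input=2 -> V=0 FIRE
t=5: input=2 -> V=12
t=6: input=4 -> V=0 FIRE
t=7: input=2 -> V=12
t=8: input=0 -> V=9
t=9: input=1 -> V=13
t=10: input=4 -> V=0 FIRE
t=11: input=1 -> V=6
t=12: input=2 -> V=16
t=13: input=2 -> V=0 FIRE
t=14: input=2 -> V=12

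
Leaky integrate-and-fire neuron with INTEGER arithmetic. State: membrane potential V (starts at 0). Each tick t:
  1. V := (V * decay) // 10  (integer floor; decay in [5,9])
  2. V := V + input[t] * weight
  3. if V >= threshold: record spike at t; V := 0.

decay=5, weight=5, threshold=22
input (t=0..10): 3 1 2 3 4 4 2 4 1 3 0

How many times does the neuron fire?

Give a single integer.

Answer: 3

Derivation:
t=0: input=3 -> V=15
t=1: input=1 -> V=12
t=2: input=2 -> V=16
t=3: input=3 -> V=0 FIRE
t=4: input=4 -> V=20
t=5: input=4 -> V=0 FIRE
t=6: input=2 -> V=10
t=7: input=4 -> V=0 FIRE
t=8: input=1 -> V=5
t=9: input=3 -> V=17
t=10: input=0 -> V=8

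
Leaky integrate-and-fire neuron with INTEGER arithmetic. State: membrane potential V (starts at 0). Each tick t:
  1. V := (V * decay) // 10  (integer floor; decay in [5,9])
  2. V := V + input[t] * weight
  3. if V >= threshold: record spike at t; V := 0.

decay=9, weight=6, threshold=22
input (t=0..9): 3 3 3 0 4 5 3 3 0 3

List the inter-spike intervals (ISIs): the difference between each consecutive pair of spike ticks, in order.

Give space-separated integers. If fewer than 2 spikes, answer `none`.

t=0: input=3 -> V=18
t=1: input=3 -> V=0 FIRE
t=2: input=3 -> V=18
t=3: input=0 -> V=16
t=4: input=4 -> V=0 FIRE
t=5: input=5 -> V=0 FIRE
t=6: input=3 -> V=18
t=7: input=3 -> V=0 FIRE
t=8: input=0 -> V=0
t=9: input=3 -> V=18

Answer: 3 1 2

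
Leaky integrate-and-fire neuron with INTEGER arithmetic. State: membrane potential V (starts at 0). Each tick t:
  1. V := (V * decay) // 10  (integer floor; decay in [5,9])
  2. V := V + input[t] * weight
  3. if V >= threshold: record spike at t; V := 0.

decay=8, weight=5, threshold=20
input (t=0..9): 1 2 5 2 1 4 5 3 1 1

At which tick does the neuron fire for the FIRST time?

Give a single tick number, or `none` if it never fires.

Answer: 2

Derivation:
t=0: input=1 -> V=5
t=1: input=2 -> V=14
t=2: input=5 -> V=0 FIRE
t=3: input=2 -> V=10
t=4: input=1 -> V=13
t=5: input=4 -> V=0 FIRE
t=6: input=5 -> V=0 FIRE
t=7: input=3 -> V=15
t=8: input=1 -> V=17
t=9: input=1 -> V=18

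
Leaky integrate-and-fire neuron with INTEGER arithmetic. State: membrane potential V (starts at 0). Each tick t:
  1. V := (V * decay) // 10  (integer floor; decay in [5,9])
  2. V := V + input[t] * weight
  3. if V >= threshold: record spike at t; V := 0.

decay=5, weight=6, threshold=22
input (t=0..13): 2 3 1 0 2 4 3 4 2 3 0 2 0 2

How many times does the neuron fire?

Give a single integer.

t=0: input=2 -> V=12
t=1: input=3 -> V=0 FIRE
t=2: input=1 -> V=6
t=3: input=0 -> V=3
t=4: input=2 -> V=13
t=5: input=4 -> V=0 FIRE
t=6: input=3 -> V=18
t=7: input=4 -> V=0 FIRE
t=8: input=2 -> V=12
t=9: input=3 -> V=0 FIRE
t=10: input=0 -> V=0
t=11: input=2 -> V=12
t=12: input=0 -> V=6
t=13: input=2 -> V=15

Answer: 4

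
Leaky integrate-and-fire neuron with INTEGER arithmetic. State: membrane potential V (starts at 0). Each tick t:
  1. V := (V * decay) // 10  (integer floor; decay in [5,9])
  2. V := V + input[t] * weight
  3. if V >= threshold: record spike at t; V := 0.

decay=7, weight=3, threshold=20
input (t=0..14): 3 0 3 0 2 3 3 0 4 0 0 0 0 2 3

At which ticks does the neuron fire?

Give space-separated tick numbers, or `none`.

t=0: input=3 -> V=9
t=1: input=0 -> V=6
t=2: input=3 -> V=13
t=3: input=0 -> V=9
t=4: input=2 -> V=12
t=5: input=3 -> V=17
t=6: input=3 -> V=0 FIRE
t=7: input=0 -> V=0
t=8: input=4 -> V=12
t=9: input=0 -> V=8
t=10: input=0 -> V=5
t=11: input=0 -> V=3
t=12: input=0 -> V=2
t=13: input=2 -> V=7
t=14: input=3 -> V=13

Answer: 6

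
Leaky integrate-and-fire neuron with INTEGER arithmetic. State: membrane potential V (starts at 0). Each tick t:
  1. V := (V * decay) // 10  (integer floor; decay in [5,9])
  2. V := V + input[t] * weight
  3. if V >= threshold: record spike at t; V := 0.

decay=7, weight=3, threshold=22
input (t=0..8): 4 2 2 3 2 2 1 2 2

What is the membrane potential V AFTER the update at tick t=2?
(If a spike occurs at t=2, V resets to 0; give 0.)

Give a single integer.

Answer: 15

Derivation:
t=0: input=4 -> V=12
t=1: input=2 -> V=14
t=2: input=2 -> V=15
t=3: input=3 -> V=19
t=4: input=2 -> V=19
t=5: input=2 -> V=19
t=6: input=1 -> V=16
t=7: input=2 -> V=17
t=8: input=2 -> V=17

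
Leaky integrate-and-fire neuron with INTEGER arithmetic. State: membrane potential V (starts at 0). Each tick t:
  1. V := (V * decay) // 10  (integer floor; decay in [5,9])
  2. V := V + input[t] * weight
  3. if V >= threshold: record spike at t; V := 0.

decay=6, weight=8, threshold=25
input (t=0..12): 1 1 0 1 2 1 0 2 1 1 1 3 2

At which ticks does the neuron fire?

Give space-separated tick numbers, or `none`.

Answer: 11

Derivation:
t=0: input=1 -> V=8
t=1: input=1 -> V=12
t=2: input=0 -> V=7
t=3: input=1 -> V=12
t=4: input=2 -> V=23
t=5: input=1 -> V=21
t=6: input=0 -> V=12
t=7: input=2 -> V=23
t=8: input=1 -> V=21
t=9: input=1 -> V=20
t=10: input=1 -> V=20
t=11: input=3 -> V=0 FIRE
t=12: input=2 -> V=16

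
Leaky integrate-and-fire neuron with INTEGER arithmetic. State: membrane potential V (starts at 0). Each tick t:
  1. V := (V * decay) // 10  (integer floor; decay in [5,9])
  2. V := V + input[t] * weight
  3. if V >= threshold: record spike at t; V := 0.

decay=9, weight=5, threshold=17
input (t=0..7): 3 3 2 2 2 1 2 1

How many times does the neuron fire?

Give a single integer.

Answer: 3

Derivation:
t=0: input=3 -> V=15
t=1: input=3 -> V=0 FIRE
t=2: input=2 -> V=10
t=3: input=2 -> V=0 FIRE
t=4: input=2 -> V=10
t=5: input=1 -> V=14
t=6: input=2 -> V=0 FIRE
t=7: input=1 -> V=5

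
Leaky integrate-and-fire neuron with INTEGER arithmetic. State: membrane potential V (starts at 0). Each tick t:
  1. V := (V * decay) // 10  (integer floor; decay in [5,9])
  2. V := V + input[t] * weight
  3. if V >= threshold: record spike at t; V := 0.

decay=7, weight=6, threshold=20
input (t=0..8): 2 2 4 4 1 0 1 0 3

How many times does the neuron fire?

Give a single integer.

Answer: 4

Derivation:
t=0: input=2 -> V=12
t=1: input=2 -> V=0 FIRE
t=2: input=4 -> V=0 FIRE
t=3: input=4 -> V=0 FIRE
t=4: input=1 -> V=6
t=5: input=0 -> V=4
t=6: input=1 -> V=8
t=7: input=0 -> V=5
t=8: input=3 -> V=0 FIRE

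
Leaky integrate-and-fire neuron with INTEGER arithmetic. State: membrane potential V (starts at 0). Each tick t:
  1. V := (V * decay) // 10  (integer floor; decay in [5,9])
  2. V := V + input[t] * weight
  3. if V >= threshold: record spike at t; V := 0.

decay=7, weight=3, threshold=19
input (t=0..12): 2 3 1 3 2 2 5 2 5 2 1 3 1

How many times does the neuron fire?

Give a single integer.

t=0: input=2 -> V=6
t=1: input=3 -> V=13
t=2: input=1 -> V=12
t=3: input=3 -> V=17
t=4: input=2 -> V=17
t=5: input=2 -> V=17
t=6: input=5 -> V=0 FIRE
t=7: input=2 -> V=6
t=8: input=5 -> V=0 FIRE
t=9: input=2 -> V=6
t=10: input=1 -> V=7
t=11: input=3 -> V=13
t=12: input=1 -> V=12

Answer: 2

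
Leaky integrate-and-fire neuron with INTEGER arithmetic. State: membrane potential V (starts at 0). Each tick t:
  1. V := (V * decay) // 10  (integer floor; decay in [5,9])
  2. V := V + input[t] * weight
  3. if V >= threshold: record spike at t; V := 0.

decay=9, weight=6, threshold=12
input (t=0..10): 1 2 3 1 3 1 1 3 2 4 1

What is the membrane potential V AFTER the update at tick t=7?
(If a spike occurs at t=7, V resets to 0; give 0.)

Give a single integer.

t=0: input=1 -> V=6
t=1: input=2 -> V=0 FIRE
t=2: input=3 -> V=0 FIRE
t=3: input=1 -> V=6
t=4: input=3 -> V=0 FIRE
t=5: input=1 -> V=6
t=6: input=1 -> V=11
t=7: input=3 -> V=0 FIRE
t=8: input=2 -> V=0 FIRE
t=9: input=4 -> V=0 FIRE
t=10: input=1 -> V=6

Answer: 0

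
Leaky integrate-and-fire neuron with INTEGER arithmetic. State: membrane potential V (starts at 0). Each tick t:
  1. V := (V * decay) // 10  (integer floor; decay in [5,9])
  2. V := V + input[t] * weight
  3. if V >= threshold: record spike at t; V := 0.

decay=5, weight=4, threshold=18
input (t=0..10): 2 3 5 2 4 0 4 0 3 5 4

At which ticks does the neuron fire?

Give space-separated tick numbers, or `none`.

Answer: 2 4 9

Derivation:
t=0: input=2 -> V=8
t=1: input=3 -> V=16
t=2: input=5 -> V=0 FIRE
t=3: input=2 -> V=8
t=4: input=4 -> V=0 FIRE
t=5: input=0 -> V=0
t=6: input=4 -> V=16
t=7: input=0 -> V=8
t=8: input=3 -> V=16
t=9: input=5 -> V=0 FIRE
t=10: input=4 -> V=16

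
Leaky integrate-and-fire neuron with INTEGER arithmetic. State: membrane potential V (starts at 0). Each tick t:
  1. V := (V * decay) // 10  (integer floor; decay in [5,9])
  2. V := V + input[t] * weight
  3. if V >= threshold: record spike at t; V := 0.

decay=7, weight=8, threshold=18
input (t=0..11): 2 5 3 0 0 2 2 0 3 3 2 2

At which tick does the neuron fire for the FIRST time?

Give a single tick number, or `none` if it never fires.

Answer: 1

Derivation:
t=0: input=2 -> V=16
t=1: input=5 -> V=0 FIRE
t=2: input=3 -> V=0 FIRE
t=3: input=0 -> V=0
t=4: input=0 -> V=0
t=5: input=2 -> V=16
t=6: input=2 -> V=0 FIRE
t=7: input=0 -> V=0
t=8: input=3 -> V=0 FIRE
t=9: input=3 -> V=0 FIRE
t=10: input=2 -> V=16
t=11: input=2 -> V=0 FIRE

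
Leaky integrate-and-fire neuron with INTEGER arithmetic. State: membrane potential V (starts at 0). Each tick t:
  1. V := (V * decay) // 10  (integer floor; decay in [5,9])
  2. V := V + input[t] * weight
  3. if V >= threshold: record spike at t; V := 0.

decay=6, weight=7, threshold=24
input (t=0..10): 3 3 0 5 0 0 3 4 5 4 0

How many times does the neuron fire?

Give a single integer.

t=0: input=3 -> V=21
t=1: input=3 -> V=0 FIRE
t=2: input=0 -> V=0
t=3: input=5 -> V=0 FIRE
t=4: input=0 -> V=0
t=5: input=0 -> V=0
t=6: input=3 -> V=21
t=7: input=4 -> V=0 FIRE
t=8: input=5 -> V=0 FIRE
t=9: input=4 -> V=0 FIRE
t=10: input=0 -> V=0

Answer: 5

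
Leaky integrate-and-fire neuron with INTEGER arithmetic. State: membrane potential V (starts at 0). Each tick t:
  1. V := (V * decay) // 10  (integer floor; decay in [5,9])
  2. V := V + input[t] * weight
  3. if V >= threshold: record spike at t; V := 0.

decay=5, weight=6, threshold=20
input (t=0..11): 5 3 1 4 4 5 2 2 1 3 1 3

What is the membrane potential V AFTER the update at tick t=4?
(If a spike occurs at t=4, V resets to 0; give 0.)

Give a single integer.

Answer: 0

Derivation:
t=0: input=5 -> V=0 FIRE
t=1: input=3 -> V=18
t=2: input=1 -> V=15
t=3: input=4 -> V=0 FIRE
t=4: input=4 -> V=0 FIRE
t=5: input=5 -> V=0 FIRE
t=6: input=2 -> V=12
t=7: input=2 -> V=18
t=8: input=1 -> V=15
t=9: input=3 -> V=0 FIRE
t=10: input=1 -> V=6
t=11: input=3 -> V=0 FIRE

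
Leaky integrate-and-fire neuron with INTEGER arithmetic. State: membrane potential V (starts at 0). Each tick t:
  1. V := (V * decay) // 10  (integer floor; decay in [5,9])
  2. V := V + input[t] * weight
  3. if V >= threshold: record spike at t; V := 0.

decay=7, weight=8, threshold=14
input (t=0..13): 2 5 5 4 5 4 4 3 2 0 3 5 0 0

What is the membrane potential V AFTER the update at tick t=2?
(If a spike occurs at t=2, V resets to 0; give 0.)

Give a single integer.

Answer: 0

Derivation:
t=0: input=2 -> V=0 FIRE
t=1: input=5 -> V=0 FIRE
t=2: input=5 -> V=0 FIRE
t=3: input=4 -> V=0 FIRE
t=4: input=5 -> V=0 FIRE
t=5: input=4 -> V=0 FIRE
t=6: input=4 -> V=0 FIRE
t=7: input=3 -> V=0 FIRE
t=8: input=2 -> V=0 FIRE
t=9: input=0 -> V=0
t=10: input=3 -> V=0 FIRE
t=11: input=5 -> V=0 FIRE
t=12: input=0 -> V=0
t=13: input=0 -> V=0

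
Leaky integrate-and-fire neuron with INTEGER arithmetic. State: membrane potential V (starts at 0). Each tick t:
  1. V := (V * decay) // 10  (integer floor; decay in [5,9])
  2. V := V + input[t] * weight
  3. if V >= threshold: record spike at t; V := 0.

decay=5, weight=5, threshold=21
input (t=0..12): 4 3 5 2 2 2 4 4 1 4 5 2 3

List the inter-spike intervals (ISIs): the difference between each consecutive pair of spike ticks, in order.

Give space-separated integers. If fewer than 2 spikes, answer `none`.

t=0: input=4 -> V=20
t=1: input=3 -> V=0 FIRE
t=2: input=5 -> V=0 FIRE
t=3: input=2 -> V=10
t=4: input=2 -> V=15
t=5: input=2 -> V=17
t=6: input=4 -> V=0 FIRE
t=7: input=4 -> V=20
t=8: input=1 -> V=15
t=9: input=4 -> V=0 FIRE
t=10: input=5 -> V=0 FIRE
t=11: input=2 -> V=10
t=12: input=3 -> V=20

Answer: 1 4 3 1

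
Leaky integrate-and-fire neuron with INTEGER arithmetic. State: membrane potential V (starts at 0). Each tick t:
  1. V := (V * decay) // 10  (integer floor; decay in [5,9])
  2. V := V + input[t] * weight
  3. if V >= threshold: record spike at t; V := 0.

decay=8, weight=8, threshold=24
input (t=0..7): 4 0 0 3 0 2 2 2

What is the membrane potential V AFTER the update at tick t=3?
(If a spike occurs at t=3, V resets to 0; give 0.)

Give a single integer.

Answer: 0

Derivation:
t=0: input=4 -> V=0 FIRE
t=1: input=0 -> V=0
t=2: input=0 -> V=0
t=3: input=3 -> V=0 FIRE
t=4: input=0 -> V=0
t=5: input=2 -> V=16
t=6: input=2 -> V=0 FIRE
t=7: input=2 -> V=16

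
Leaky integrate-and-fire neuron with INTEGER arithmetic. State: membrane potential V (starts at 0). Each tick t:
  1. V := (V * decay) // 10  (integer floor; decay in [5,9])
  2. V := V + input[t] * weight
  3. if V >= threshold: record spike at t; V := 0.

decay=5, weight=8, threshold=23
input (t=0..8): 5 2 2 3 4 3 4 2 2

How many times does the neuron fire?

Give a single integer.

t=0: input=5 -> V=0 FIRE
t=1: input=2 -> V=16
t=2: input=2 -> V=0 FIRE
t=3: input=3 -> V=0 FIRE
t=4: input=4 -> V=0 FIRE
t=5: input=3 -> V=0 FIRE
t=6: input=4 -> V=0 FIRE
t=7: input=2 -> V=16
t=8: input=2 -> V=0 FIRE

Answer: 7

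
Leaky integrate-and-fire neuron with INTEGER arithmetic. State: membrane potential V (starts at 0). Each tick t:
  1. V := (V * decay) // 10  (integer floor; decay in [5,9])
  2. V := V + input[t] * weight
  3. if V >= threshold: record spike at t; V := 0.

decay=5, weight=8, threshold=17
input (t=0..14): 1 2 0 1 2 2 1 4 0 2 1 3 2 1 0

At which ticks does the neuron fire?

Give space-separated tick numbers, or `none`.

Answer: 1 4 7 11

Derivation:
t=0: input=1 -> V=8
t=1: input=2 -> V=0 FIRE
t=2: input=0 -> V=0
t=3: input=1 -> V=8
t=4: input=2 -> V=0 FIRE
t=5: input=2 -> V=16
t=6: input=1 -> V=16
t=7: input=4 -> V=0 FIRE
t=8: input=0 -> V=0
t=9: input=2 -> V=16
t=10: input=1 -> V=16
t=11: input=3 -> V=0 FIRE
t=12: input=2 -> V=16
t=13: input=1 -> V=16
t=14: input=0 -> V=8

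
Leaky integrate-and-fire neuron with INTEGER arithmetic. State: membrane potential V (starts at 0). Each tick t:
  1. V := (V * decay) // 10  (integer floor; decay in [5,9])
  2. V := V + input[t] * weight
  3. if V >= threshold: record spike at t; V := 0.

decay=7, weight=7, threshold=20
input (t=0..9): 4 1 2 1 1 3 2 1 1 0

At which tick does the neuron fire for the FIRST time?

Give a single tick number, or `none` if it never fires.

Answer: 0

Derivation:
t=0: input=4 -> V=0 FIRE
t=1: input=1 -> V=7
t=2: input=2 -> V=18
t=3: input=1 -> V=19
t=4: input=1 -> V=0 FIRE
t=5: input=3 -> V=0 FIRE
t=6: input=2 -> V=14
t=7: input=1 -> V=16
t=8: input=1 -> V=18
t=9: input=0 -> V=12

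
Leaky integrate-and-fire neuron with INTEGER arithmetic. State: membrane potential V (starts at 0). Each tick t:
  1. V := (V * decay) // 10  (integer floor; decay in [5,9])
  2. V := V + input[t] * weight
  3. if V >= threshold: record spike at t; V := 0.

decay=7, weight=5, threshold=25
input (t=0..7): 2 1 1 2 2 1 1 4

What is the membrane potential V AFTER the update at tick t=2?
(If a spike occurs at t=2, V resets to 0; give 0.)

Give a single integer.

t=0: input=2 -> V=10
t=1: input=1 -> V=12
t=2: input=1 -> V=13
t=3: input=2 -> V=19
t=4: input=2 -> V=23
t=5: input=1 -> V=21
t=6: input=1 -> V=19
t=7: input=4 -> V=0 FIRE

Answer: 13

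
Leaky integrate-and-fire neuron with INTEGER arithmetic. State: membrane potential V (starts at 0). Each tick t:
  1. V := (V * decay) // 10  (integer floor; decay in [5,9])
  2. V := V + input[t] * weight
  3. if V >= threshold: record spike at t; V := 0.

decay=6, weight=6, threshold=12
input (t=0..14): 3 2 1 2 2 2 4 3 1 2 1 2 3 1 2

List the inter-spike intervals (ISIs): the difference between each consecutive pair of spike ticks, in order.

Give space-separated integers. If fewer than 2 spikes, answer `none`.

Answer: 1 2 1 1 1 1 2 2 1 2

Derivation:
t=0: input=3 -> V=0 FIRE
t=1: input=2 -> V=0 FIRE
t=2: input=1 -> V=6
t=3: input=2 -> V=0 FIRE
t=4: input=2 -> V=0 FIRE
t=5: input=2 -> V=0 FIRE
t=6: input=4 -> V=0 FIRE
t=7: input=3 -> V=0 FIRE
t=8: input=1 -> V=6
t=9: input=2 -> V=0 FIRE
t=10: input=1 -> V=6
t=11: input=2 -> V=0 FIRE
t=12: input=3 -> V=0 FIRE
t=13: input=1 -> V=6
t=14: input=2 -> V=0 FIRE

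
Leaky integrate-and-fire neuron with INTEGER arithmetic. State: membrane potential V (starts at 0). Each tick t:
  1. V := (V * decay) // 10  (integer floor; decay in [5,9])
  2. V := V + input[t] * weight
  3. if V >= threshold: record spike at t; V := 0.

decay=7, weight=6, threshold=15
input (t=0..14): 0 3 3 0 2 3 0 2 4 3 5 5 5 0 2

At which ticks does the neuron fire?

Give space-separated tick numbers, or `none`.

t=0: input=0 -> V=0
t=1: input=3 -> V=0 FIRE
t=2: input=3 -> V=0 FIRE
t=3: input=0 -> V=0
t=4: input=2 -> V=12
t=5: input=3 -> V=0 FIRE
t=6: input=0 -> V=0
t=7: input=2 -> V=12
t=8: input=4 -> V=0 FIRE
t=9: input=3 -> V=0 FIRE
t=10: input=5 -> V=0 FIRE
t=11: input=5 -> V=0 FIRE
t=12: input=5 -> V=0 FIRE
t=13: input=0 -> V=0
t=14: input=2 -> V=12

Answer: 1 2 5 8 9 10 11 12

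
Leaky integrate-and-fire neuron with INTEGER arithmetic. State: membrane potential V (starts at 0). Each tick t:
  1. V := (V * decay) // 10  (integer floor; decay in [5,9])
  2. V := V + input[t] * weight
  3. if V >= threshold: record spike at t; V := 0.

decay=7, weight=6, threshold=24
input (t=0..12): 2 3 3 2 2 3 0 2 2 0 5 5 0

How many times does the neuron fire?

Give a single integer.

Answer: 5

Derivation:
t=0: input=2 -> V=12
t=1: input=3 -> V=0 FIRE
t=2: input=3 -> V=18
t=3: input=2 -> V=0 FIRE
t=4: input=2 -> V=12
t=5: input=3 -> V=0 FIRE
t=6: input=0 -> V=0
t=7: input=2 -> V=12
t=8: input=2 -> V=20
t=9: input=0 -> V=14
t=10: input=5 -> V=0 FIRE
t=11: input=5 -> V=0 FIRE
t=12: input=0 -> V=0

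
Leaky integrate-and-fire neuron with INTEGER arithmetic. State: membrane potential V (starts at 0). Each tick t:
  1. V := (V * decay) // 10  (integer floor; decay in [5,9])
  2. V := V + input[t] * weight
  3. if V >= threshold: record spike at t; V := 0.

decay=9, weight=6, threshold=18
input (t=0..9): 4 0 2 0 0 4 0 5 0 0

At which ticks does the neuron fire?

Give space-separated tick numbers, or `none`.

t=0: input=4 -> V=0 FIRE
t=1: input=0 -> V=0
t=2: input=2 -> V=12
t=3: input=0 -> V=10
t=4: input=0 -> V=9
t=5: input=4 -> V=0 FIRE
t=6: input=0 -> V=0
t=7: input=5 -> V=0 FIRE
t=8: input=0 -> V=0
t=9: input=0 -> V=0

Answer: 0 5 7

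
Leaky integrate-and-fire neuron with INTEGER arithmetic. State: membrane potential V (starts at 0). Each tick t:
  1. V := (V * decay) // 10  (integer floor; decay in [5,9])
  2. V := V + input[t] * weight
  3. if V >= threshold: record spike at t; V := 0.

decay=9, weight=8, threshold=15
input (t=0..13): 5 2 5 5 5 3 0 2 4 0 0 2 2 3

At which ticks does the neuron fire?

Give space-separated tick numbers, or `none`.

t=0: input=5 -> V=0 FIRE
t=1: input=2 -> V=0 FIRE
t=2: input=5 -> V=0 FIRE
t=3: input=5 -> V=0 FIRE
t=4: input=5 -> V=0 FIRE
t=5: input=3 -> V=0 FIRE
t=6: input=0 -> V=0
t=7: input=2 -> V=0 FIRE
t=8: input=4 -> V=0 FIRE
t=9: input=0 -> V=0
t=10: input=0 -> V=0
t=11: input=2 -> V=0 FIRE
t=12: input=2 -> V=0 FIRE
t=13: input=3 -> V=0 FIRE

Answer: 0 1 2 3 4 5 7 8 11 12 13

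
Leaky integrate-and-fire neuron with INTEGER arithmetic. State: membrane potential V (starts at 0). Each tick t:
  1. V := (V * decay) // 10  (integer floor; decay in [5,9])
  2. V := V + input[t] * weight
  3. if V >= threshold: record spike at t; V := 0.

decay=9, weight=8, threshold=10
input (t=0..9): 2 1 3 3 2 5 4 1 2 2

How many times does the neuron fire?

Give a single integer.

Answer: 8

Derivation:
t=0: input=2 -> V=0 FIRE
t=1: input=1 -> V=8
t=2: input=3 -> V=0 FIRE
t=3: input=3 -> V=0 FIRE
t=4: input=2 -> V=0 FIRE
t=5: input=5 -> V=0 FIRE
t=6: input=4 -> V=0 FIRE
t=7: input=1 -> V=8
t=8: input=2 -> V=0 FIRE
t=9: input=2 -> V=0 FIRE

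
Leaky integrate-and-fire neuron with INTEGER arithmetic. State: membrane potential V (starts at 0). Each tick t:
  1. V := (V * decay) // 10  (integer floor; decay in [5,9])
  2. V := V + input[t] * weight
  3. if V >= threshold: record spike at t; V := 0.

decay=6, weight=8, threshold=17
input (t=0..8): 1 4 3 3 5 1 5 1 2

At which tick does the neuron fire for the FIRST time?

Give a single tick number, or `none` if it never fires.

Answer: 1

Derivation:
t=0: input=1 -> V=8
t=1: input=4 -> V=0 FIRE
t=2: input=3 -> V=0 FIRE
t=3: input=3 -> V=0 FIRE
t=4: input=5 -> V=0 FIRE
t=5: input=1 -> V=8
t=6: input=5 -> V=0 FIRE
t=7: input=1 -> V=8
t=8: input=2 -> V=0 FIRE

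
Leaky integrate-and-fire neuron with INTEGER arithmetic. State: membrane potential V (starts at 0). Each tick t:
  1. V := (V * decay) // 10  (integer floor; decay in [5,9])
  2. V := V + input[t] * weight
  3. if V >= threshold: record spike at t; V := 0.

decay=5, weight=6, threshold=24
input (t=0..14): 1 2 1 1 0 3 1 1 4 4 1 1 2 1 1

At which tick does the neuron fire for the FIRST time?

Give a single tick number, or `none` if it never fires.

Answer: 8

Derivation:
t=0: input=1 -> V=6
t=1: input=2 -> V=15
t=2: input=1 -> V=13
t=3: input=1 -> V=12
t=4: input=0 -> V=6
t=5: input=3 -> V=21
t=6: input=1 -> V=16
t=7: input=1 -> V=14
t=8: input=4 -> V=0 FIRE
t=9: input=4 -> V=0 FIRE
t=10: input=1 -> V=6
t=11: input=1 -> V=9
t=12: input=2 -> V=16
t=13: input=1 -> V=14
t=14: input=1 -> V=13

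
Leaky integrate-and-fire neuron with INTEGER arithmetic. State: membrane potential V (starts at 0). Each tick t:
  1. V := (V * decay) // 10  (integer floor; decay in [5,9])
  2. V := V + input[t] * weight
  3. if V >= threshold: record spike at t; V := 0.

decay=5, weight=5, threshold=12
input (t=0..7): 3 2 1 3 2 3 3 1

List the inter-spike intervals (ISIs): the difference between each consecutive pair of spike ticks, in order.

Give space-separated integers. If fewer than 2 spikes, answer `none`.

Answer: 3 2 1

Derivation:
t=0: input=3 -> V=0 FIRE
t=1: input=2 -> V=10
t=2: input=1 -> V=10
t=3: input=3 -> V=0 FIRE
t=4: input=2 -> V=10
t=5: input=3 -> V=0 FIRE
t=6: input=3 -> V=0 FIRE
t=7: input=1 -> V=5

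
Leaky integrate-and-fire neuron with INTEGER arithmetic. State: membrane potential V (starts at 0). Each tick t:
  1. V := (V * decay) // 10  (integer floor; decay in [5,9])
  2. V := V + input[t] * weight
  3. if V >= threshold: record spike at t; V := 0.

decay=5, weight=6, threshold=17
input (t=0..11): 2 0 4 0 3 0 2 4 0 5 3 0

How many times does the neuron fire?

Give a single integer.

t=0: input=2 -> V=12
t=1: input=0 -> V=6
t=2: input=4 -> V=0 FIRE
t=3: input=0 -> V=0
t=4: input=3 -> V=0 FIRE
t=5: input=0 -> V=0
t=6: input=2 -> V=12
t=7: input=4 -> V=0 FIRE
t=8: input=0 -> V=0
t=9: input=5 -> V=0 FIRE
t=10: input=3 -> V=0 FIRE
t=11: input=0 -> V=0

Answer: 5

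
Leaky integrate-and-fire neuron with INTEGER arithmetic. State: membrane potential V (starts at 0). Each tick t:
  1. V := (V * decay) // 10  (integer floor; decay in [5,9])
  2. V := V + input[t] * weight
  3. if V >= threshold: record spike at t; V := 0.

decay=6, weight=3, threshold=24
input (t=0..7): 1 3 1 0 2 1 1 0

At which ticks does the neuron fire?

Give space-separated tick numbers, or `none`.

Answer: none

Derivation:
t=0: input=1 -> V=3
t=1: input=3 -> V=10
t=2: input=1 -> V=9
t=3: input=0 -> V=5
t=4: input=2 -> V=9
t=5: input=1 -> V=8
t=6: input=1 -> V=7
t=7: input=0 -> V=4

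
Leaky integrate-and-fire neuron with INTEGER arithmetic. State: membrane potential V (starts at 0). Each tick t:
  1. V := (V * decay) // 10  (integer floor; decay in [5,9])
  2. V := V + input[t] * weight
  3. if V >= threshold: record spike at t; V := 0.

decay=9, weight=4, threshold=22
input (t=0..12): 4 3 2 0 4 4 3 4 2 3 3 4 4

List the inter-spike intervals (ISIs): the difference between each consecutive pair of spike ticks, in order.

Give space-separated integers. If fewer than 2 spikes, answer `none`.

Answer: 3 2 2 2 2

Derivation:
t=0: input=4 -> V=16
t=1: input=3 -> V=0 FIRE
t=2: input=2 -> V=8
t=3: input=0 -> V=7
t=4: input=4 -> V=0 FIRE
t=5: input=4 -> V=16
t=6: input=3 -> V=0 FIRE
t=7: input=4 -> V=16
t=8: input=2 -> V=0 FIRE
t=9: input=3 -> V=12
t=10: input=3 -> V=0 FIRE
t=11: input=4 -> V=16
t=12: input=4 -> V=0 FIRE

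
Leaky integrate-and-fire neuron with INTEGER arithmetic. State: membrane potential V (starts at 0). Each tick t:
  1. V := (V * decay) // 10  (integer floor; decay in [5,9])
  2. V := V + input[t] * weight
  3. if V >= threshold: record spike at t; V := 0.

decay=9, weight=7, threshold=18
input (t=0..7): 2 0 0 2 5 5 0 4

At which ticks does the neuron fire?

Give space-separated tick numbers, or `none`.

t=0: input=2 -> V=14
t=1: input=0 -> V=12
t=2: input=0 -> V=10
t=3: input=2 -> V=0 FIRE
t=4: input=5 -> V=0 FIRE
t=5: input=5 -> V=0 FIRE
t=6: input=0 -> V=0
t=7: input=4 -> V=0 FIRE

Answer: 3 4 5 7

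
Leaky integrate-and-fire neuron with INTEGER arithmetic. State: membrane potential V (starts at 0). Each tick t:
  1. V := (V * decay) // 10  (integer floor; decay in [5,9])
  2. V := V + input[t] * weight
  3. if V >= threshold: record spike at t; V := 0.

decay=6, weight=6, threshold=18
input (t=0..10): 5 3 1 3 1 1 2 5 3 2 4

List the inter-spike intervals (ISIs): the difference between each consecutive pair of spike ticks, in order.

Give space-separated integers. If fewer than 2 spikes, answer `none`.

t=0: input=5 -> V=0 FIRE
t=1: input=3 -> V=0 FIRE
t=2: input=1 -> V=6
t=3: input=3 -> V=0 FIRE
t=4: input=1 -> V=6
t=5: input=1 -> V=9
t=6: input=2 -> V=17
t=7: input=5 -> V=0 FIRE
t=8: input=3 -> V=0 FIRE
t=9: input=2 -> V=12
t=10: input=4 -> V=0 FIRE

Answer: 1 2 4 1 2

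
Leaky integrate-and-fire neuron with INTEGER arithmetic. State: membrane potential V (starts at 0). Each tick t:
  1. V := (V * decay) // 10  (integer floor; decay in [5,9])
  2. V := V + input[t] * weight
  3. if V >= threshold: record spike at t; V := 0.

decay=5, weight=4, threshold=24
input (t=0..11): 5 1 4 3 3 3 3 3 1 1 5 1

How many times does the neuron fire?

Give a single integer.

t=0: input=5 -> V=20
t=1: input=1 -> V=14
t=2: input=4 -> V=23
t=3: input=3 -> V=23
t=4: input=3 -> V=23
t=5: input=3 -> V=23
t=6: input=3 -> V=23
t=7: input=3 -> V=23
t=8: input=1 -> V=15
t=9: input=1 -> V=11
t=10: input=5 -> V=0 FIRE
t=11: input=1 -> V=4

Answer: 1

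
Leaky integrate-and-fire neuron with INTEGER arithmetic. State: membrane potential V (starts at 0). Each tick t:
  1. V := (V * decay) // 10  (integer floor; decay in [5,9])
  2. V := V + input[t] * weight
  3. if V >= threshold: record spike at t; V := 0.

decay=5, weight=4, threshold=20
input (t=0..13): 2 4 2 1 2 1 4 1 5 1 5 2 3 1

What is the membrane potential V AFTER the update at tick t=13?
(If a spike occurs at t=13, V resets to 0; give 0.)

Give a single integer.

t=0: input=2 -> V=8
t=1: input=4 -> V=0 FIRE
t=2: input=2 -> V=8
t=3: input=1 -> V=8
t=4: input=2 -> V=12
t=5: input=1 -> V=10
t=6: input=4 -> V=0 FIRE
t=7: input=1 -> V=4
t=8: input=5 -> V=0 FIRE
t=9: input=1 -> V=4
t=10: input=5 -> V=0 FIRE
t=11: input=2 -> V=8
t=12: input=3 -> V=16
t=13: input=1 -> V=12

Answer: 12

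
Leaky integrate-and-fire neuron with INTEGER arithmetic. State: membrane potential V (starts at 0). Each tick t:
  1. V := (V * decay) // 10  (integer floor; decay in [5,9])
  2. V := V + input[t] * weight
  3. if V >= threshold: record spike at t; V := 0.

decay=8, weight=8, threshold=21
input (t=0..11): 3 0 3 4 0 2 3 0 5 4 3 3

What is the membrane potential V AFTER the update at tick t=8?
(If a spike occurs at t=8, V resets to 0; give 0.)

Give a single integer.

Answer: 0

Derivation:
t=0: input=3 -> V=0 FIRE
t=1: input=0 -> V=0
t=2: input=3 -> V=0 FIRE
t=3: input=4 -> V=0 FIRE
t=4: input=0 -> V=0
t=5: input=2 -> V=16
t=6: input=3 -> V=0 FIRE
t=7: input=0 -> V=0
t=8: input=5 -> V=0 FIRE
t=9: input=4 -> V=0 FIRE
t=10: input=3 -> V=0 FIRE
t=11: input=3 -> V=0 FIRE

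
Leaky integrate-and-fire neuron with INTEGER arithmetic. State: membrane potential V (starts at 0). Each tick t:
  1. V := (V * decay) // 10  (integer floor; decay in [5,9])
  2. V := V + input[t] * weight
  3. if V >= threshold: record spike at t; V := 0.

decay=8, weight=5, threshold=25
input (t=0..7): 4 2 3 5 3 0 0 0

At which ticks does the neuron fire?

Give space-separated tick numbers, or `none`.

t=0: input=4 -> V=20
t=1: input=2 -> V=0 FIRE
t=2: input=3 -> V=15
t=3: input=5 -> V=0 FIRE
t=4: input=3 -> V=15
t=5: input=0 -> V=12
t=6: input=0 -> V=9
t=7: input=0 -> V=7

Answer: 1 3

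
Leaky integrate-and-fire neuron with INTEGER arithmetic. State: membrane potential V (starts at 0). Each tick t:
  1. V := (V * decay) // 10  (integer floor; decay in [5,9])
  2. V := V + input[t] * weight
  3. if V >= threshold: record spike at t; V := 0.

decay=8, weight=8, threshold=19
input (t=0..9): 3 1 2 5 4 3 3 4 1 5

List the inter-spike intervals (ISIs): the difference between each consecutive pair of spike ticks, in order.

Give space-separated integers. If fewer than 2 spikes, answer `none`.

Answer: 2 1 1 1 1 1 2

Derivation:
t=0: input=3 -> V=0 FIRE
t=1: input=1 -> V=8
t=2: input=2 -> V=0 FIRE
t=3: input=5 -> V=0 FIRE
t=4: input=4 -> V=0 FIRE
t=5: input=3 -> V=0 FIRE
t=6: input=3 -> V=0 FIRE
t=7: input=4 -> V=0 FIRE
t=8: input=1 -> V=8
t=9: input=5 -> V=0 FIRE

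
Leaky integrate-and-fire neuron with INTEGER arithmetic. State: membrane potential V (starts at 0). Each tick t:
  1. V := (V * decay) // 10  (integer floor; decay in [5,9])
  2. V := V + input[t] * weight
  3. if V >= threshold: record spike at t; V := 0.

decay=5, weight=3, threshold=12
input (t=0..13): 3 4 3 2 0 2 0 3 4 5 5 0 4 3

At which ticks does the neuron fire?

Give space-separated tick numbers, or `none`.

Answer: 1 8 9 10 12

Derivation:
t=0: input=3 -> V=9
t=1: input=4 -> V=0 FIRE
t=2: input=3 -> V=9
t=3: input=2 -> V=10
t=4: input=0 -> V=5
t=5: input=2 -> V=8
t=6: input=0 -> V=4
t=7: input=3 -> V=11
t=8: input=4 -> V=0 FIRE
t=9: input=5 -> V=0 FIRE
t=10: input=5 -> V=0 FIRE
t=11: input=0 -> V=0
t=12: input=4 -> V=0 FIRE
t=13: input=3 -> V=9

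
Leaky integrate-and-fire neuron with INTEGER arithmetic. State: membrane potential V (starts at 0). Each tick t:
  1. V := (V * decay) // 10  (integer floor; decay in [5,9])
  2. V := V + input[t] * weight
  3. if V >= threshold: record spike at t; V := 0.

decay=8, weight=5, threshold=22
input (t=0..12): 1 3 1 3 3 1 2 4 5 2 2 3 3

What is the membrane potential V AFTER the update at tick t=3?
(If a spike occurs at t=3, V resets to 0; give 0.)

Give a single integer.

Answer: 0

Derivation:
t=0: input=1 -> V=5
t=1: input=3 -> V=19
t=2: input=1 -> V=20
t=3: input=3 -> V=0 FIRE
t=4: input=3 -> V=15
t=5: input=1 -> V=17
t=6: input=2 -> V=0 FIRE
t=7: input=4 -> V=20
t=8: input=5 -> V=0 FIRE
t=9: input=2 -> V=10
t=10: input=2 -> V=18
t=11: input=3 -> V=0 FIRE
t=12: input=3 -> V=15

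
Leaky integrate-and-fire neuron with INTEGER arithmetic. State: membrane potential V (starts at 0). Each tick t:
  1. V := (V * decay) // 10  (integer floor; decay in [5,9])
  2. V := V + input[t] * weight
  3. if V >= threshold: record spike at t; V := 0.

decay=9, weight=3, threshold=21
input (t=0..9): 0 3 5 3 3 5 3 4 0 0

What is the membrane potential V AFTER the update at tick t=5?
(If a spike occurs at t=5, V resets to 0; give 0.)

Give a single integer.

Answer: 0

Derivation:
t=0: input=0 -> V=0
t=1: input=3 -> V=9
t=2: input=5 -> V=0 FIRE
t=3: input=3 -> V=9
t=4: input=3 -> V=17
t=5: input=5 -> V=0 FIRE
t=6: input=3 -> V=9
t=7: input=4 -> V=20
t=8: input=0 -> V=18
t=9: input=0 -> V=16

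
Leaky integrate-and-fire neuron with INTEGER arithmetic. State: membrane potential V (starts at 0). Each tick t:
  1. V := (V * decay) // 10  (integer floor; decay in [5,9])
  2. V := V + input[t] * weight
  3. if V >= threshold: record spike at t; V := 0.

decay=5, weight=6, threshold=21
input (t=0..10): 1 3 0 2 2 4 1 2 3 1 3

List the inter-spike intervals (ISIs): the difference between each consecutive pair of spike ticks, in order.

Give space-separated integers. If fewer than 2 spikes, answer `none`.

Answer: 4 3 2

Derivation:
t=0: input=1 -> V=6
t=1: input=3 -> V=0 FIRE
t=2: input=0 -> V=0
t=3: input=2 -> V=12
t=4: input=2 -> V=18
t=5: input=4 -> V=0 FIRE
t=6: input=1 -> V=6
t=7: input=2 -> V=15
t=8: input=3 -> V=0 FIRE
t=9: input=1 -> V=6
t=10: input=3 -> V=0 FIRE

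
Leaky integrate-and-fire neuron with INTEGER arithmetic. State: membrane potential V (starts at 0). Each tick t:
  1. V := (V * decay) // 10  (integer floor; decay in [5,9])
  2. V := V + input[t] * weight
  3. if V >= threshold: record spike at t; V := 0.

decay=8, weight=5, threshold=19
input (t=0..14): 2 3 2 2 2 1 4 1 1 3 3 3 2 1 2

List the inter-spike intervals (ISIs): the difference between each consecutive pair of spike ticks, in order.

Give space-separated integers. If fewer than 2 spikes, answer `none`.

t=0: input=2 -> V=10
t=1: input=3 -> V=0 FIRE
t=2: input=2 -> V=10
t=3: input=2 -> V=18
t=4: input=2 -> V=0 FIRE
t=5: input=1 -> V=5
t=6: input=4 -> V=0 FIRE
t=7: input=1 -> V=5
t=8: input=1 -> V=9
t=9: input=3 -> V=0 FIRE
t=10: input=3 -> V=15
t=11: input=3 -> V=0 FIRE
t=12: input=2 -> V=10
t=13: input=1 -> V=13
t=14: input=2 -> V=0 FIRE

Answer: 3 2 3 2 3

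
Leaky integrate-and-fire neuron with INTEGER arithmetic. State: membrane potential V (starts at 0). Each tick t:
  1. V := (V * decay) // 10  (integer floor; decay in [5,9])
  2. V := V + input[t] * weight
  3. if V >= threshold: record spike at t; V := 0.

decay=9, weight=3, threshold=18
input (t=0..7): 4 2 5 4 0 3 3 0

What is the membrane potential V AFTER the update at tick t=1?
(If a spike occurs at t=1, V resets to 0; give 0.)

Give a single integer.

Answer: 16

Derivation:
t=0: input=4 -> V=12
t=1: input=2 -> V=16
t=2: input=5 -> V=0 FIRE
t=3: input=4 -> V=12
t=4: input=0 -> V=10
t=5: input=3 -> V=0 FIRE
t=6: input=3 -> V=9
t=7: input=0 -> V=8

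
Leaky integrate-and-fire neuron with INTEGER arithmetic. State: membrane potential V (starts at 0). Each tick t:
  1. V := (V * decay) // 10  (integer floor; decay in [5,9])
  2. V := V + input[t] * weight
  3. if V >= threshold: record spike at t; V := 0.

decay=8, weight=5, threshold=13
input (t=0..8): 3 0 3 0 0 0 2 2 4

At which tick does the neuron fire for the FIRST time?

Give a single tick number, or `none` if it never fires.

t=0: input=3 -> V=0 FIRE
t=1: input=0 -> V=0
t=2: input=3 -> V=0 FIRE
t=3: input=0 -> V=0
t=4: input=0 -> V=0
t=5: input=0 -> V=0
t=6: input=2 -> V=10
t=7: input=2 -> V=0 FIRE
t=8: input=4 -> V=0 FIRE

Answer: 0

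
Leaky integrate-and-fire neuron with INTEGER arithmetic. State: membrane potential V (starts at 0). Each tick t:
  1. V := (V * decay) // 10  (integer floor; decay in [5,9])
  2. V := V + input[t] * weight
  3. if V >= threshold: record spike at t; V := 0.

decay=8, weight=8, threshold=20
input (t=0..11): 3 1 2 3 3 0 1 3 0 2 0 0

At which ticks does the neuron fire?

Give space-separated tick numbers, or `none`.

Answer: 0 2 3 4 7

Derivation:
t=0: input=3 -> V=0 FIRE
t=1: input=1 -> V=8
t=2: input=2 -> V=0 FIRE
t=3: input=3 -> V=0 FIRE
t=4: input=3 -> V=0 FIRE
t=5: input=0 -> V=0
t=6: input=1 -> V=8
t=7: input=3 -> V=0 FIRE
t=8: input=0 -> V=0
t=9: input=2 -> V=16
t=10: input=0 -> V=12
t=11: input=0 -> V=9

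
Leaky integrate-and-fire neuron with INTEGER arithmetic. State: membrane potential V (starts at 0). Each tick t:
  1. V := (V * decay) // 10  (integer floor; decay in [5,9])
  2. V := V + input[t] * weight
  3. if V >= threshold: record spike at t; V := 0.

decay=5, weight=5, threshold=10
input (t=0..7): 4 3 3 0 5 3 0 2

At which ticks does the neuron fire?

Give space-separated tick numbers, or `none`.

t=0: input=4 -> V=0 FIRE
t=1: input=3 -> V=0 FIRE
t=2: input=3 -> V=0 FIRE
t=3: input=0 -> V=0
t=4: input=5 -> V=0 FIRE
t=5: input=3 -> V=0 FIRE
t=6: input=0 -> V=0
t=7: input=2 -> V=0 FIRE

Answer: 0 1 2 4 5 7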